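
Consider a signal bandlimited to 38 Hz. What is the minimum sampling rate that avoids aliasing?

Nyquist rate = 2 × 38 Hz = 76 Hz.

76 Hz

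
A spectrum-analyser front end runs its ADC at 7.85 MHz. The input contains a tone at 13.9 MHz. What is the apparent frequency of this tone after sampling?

1.8 MHz

13.9 MHz mod fs = 6.05 MHz.
6.05 MHz > fs/2 = 3.925 MHz, folds to fs − 6.05 MHz = 1.8 MHz.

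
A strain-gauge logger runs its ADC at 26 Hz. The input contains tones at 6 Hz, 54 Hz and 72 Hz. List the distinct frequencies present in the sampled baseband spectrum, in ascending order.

2 Hz, 6 Hz

fs/2 = 13 Hz.
6 Hz ≤ fs/2 = 13 Hz, passes unchanged.
54 Hz mod fs = 2 Hz.
2 Hz ≤ fs/2 = 13 Hz, appears at 2 Hz.
72 Hz mod fs = 20 Hz.
20 Hz > fs/2 = 13 Hz, folds to fs − 20 Hz = 6 Hz.
Distinct values: {2 Hz, 6 Hz}.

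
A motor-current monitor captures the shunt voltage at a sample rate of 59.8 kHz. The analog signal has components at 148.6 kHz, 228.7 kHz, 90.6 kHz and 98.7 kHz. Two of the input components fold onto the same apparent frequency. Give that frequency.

fs/2 = 29.9 kHz.
148.6 kHz mod fs = 29 kHz.
29 kHz ≤ fs/2 = 29.9 kHz, appears at 29 kHz.
228.7 kHz mod fs = 49.3 kHz.
49.3 kHz > fs/2 = 29.9 kHz, folds to fs − 49.3 kHz = 10.5 kHz.
90.6 kHz mod fs = 30.8 kHz.
30.8 kHz > fs/2 = 29.9 kHz, folds to fs − 30.8 kHz = 29 kHz.
98.7 kHz mod fs = 38.9 kHz.
38.9 kHz > fs/2 = 29.9 kHz, folds to fs − 38.9 kHz = 20.9 kHz.
90.6 kHz and 148.6 kHz both map to 29 kHz.

29 kHz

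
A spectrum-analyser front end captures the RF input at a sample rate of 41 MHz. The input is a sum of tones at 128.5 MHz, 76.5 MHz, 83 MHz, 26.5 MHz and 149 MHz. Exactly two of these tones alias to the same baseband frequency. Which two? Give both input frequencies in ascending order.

fs/2 = 20.5 MHz.
128.5 MHz mod fs = 5.5 MHz.
5.5 MHz ≤ fs/2 = 20.5 MHz, appears at 5.5 MHz.
76.5 MHz mod fs = 35.5 MHz.
35.5 MHz > fs/2 = 20.5 MHz, folds to fs − 35.5 MHz = 5.5 MHz.
83 MHz mod fs = 1 MHz.
1 MHz ≤ fs/2 = 20.5 MHz, appears at 1 MHz.
26.5 MHz > fs/2 = 20.5 MHz, folds to fs − 26.5 MHz = 14.5 MHz.
149 MHz mod fs = 26 MHz.
26 MHz > fs/2 = 20.5 MHz, folds to fs − 26 MHz = 15 MHz.
76.5 MHz and 128.5 MHz both map to 5.5 MHz.

76.5 MHz, 128.5 MHz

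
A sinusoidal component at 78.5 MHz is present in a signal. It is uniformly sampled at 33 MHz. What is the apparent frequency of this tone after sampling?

78.5 MHz mod fs = 12.5 MHz.
12.5 MHz ≤ fs/2 = 16.5 MHz, appears at 12.5 MHz.

12.5 MHz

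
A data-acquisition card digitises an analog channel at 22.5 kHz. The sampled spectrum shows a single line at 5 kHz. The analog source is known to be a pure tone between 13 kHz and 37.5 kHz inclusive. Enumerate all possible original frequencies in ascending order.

17.5 kHz, 27.5 kHz

Frequencies that alias to 5 kHz are k·fs ± 5 kHz for integer k ≥ 0.
k=0: 5 kHz.
k=1: 17.5 kHz, 27.5 kHz.
k=2: 40 kHz, 50 kHz.
Within [13 kHz, 37.5 kHz]: 17.5 kHz, 27.5 kHz.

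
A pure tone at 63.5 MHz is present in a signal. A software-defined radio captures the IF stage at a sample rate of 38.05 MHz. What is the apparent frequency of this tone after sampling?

12.6 MHz

63.5 MHz mod fs = 25.45 MHz.
25.45 MHz > fs/2 = 19.025 MHz, folds to fs − 25.45 MHz = 12.6 MHz.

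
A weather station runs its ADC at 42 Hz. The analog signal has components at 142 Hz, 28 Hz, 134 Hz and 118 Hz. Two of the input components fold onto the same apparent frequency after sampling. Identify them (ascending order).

118 Hz, 134 Hz

fs/2 = 21 Hz.
142 Hz mod fs = 16 Hz.
16 Hz ≤ fs/2 = 21 Hz, appears at 16 Hz.
28 Hz > fs/2 = 21 Hz, folds to fs − 28 Hz = 14 Hz.
134 Hz mod fs = 8 Hz.
8 Hz ≤ fs/2 = 21 Hz, appears at 8 Hz.
118 Hz mod fs = 34 Hz.
34 Hz > fs/2 = 21 Hz, folds to fs − 34 Hz = 8 Hz.
118 Hz and 134 Hz both map to 8 Hz.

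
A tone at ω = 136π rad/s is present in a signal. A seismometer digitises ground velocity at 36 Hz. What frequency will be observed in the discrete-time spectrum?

ω = 136π rad/s → f = ω/(2π) = 68 Hz.
68 Hz mod fs = 32 Hz.
32 Hz > fs/2 = 18 Hz, folds to fs − 32 Hz = 4 Hz.

4 Hz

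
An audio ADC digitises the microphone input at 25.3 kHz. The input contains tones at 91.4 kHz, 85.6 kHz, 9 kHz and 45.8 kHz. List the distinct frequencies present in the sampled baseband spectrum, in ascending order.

fs/2 = 12.65 kHz.
91.4 kHz mod fs = 15.5 kHz.
15.5 kHz > fs/2 = 12.65 kHz, folds to fs − 15.5 kHz = 9.8 kHz.
85.6 kHz mod fs = 9.7 kHz.
9.7 kHz ≤ fs/2 = 12.65 kHz, appears at 9.7 kHz.
9 kHz ≤ fs/2 = 12.65 kHz, passes unchanged.
45.8 kHz mod fs = 20.5 kHz.
20.5 kHz > fs/2 = 12.65 kHz, folds to fs − 20.5 kHz = 4.8 kHz.
Distinct values: {4.8 kHz, 9 kHz, 9.7 kHz, 9.8 kHz}.

4.8 kHz, 9 kHz, 9.7 kHz, 9.8 kHz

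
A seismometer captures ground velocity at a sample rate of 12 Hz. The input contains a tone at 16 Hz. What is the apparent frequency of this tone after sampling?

16 Hz mod fs = 4 Hz.
4 Hz ≤ fs/2 = 6 Hz, appears at 4 Hz.

4 Hz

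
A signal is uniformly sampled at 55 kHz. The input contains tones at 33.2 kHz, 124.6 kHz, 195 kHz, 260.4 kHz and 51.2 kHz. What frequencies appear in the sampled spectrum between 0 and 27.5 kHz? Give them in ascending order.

3.8 kHz, 14.6 kHz, 21.8 kHz, 25 kHz

fs/2 = 27.5 kHz.
33.2 kHz > fs/2 = 27.5 kHz, folds to fs − 33.2 kHz = 21.8 kHz.
124.6 kHz mod fs = 14.6 kHz.
14.6 kHz ≤ fs/2 = 27.5 kHz, appears at 14.6 kHz.
195 kHz mod fs = 30 kHz.
30 kHz > fs/2 = 27.5 kHz, folds to fs − 30 kHz = 25 kHz.
260.4 kHz mod fs = 40.4 kHz.
40.4 kHz > fs/2 = 27.5 kHz, folds to fs − 40.4 kHz = 14.6 kHz.
51.2 kHz > fs/2 = 27.5 kHz, folds to fs − 51.2 kHz = 3.8 kHz.
Distinct values: {3.8 kHz, 14.6 kHz, 21.8 kHz, 25 kHz}.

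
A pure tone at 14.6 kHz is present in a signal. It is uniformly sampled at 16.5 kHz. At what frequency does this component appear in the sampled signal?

14.6 kHz > fs/2 = 8.25 kHz, folds to fs − 14.6 kHz = 1.9 kHz.

1.9 kHz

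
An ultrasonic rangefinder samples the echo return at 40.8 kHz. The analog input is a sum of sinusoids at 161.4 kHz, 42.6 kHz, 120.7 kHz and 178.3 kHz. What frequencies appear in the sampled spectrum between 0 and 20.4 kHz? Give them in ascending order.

fs/2 = 20.4 kHz.
161.4 kHz mod fs = 39 kHz.
39 kHz > fs/2 = 20.4 kHz, folds to fs − 39 kHz = 1.8 kHz.
42.6 kHz mod fs = 1.8 kHz.
1.8 kHz ≤ fs/2 = 20.4 kHz, appears at 1.8 kHz.
120.7 kHz mod fs = 39.1 kHz.
39.1 kHz > fs/2 = 20.4 kHz, folds to fs − 39.1 kHz = 1.7 kHz.
178.3 kHz mod fs = 15.1 kHz.
15.1 kHz ≤ fs/2 = 20.4 kHz, appears at 15.1 kHz.
Distinct values: {1.7 kHz, 1.8 kHz, 15.1 kHz}.

1.7 kHz, 1.8 kHz, 15.1 kHz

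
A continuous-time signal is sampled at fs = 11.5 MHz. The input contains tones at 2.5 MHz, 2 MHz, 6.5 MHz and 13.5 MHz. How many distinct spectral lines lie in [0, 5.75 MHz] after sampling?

3

fs/2 = 5.75 MHz.
2.5 MHz ≤ fs/2 = 5.75 MHz, passes unchanged.
2 MHz ≤ fs/2 = 5.75 MHz, passes unchanged.
6.5 MHz > fs/2 = 5.75 MHz, folds to fs − 6.5 MHz = 5 MHz.
13.5 MHz mod fs = 2 MHz.
2 MHz ≤ fs/2 = 5.75 MHz, appears at 2 MHz.
Distinct values: {2 MHz, 2.5 MHz, 5 MHz} → 3.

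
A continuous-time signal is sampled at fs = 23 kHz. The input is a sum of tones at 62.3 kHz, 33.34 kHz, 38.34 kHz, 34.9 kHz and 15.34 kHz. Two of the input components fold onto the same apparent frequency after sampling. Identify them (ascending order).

fs/2 = 11.5 kHz.
62.3 kHz mod fs = 16.3 kHz.
16.3 kHz > fs/2 = 11.5 kHz, folds to fs − 16.3 kHz = 6.7 kHz.
33.34 kHz mod fs = 10.34 kHz.
10.34 kHz ≤ fs/2 = 11.5 kHz, appears at 10.34 kHz.
38.34 kHz mod fs = 15.34 kHz.
15.34 kHz > fs/2 = 11.5 kHz, folds to fs − 15.34 kHz = 7.66 kHz.
34.9 kHz mod fs = 11.9 kHz.
11.9 kHz > fs/2 = 11.5 kHz, folds to fs − 11.9 kHz = 11.1 kHz.
15.34 kHz > fs/2 = 11.5 kHz, folds to fs − 15.34 kHz = 7.66 kHz.
15.34 kHz and 38.34 kHz both map to 7.66 kHz.

15.34 kHz, 38.34 kHz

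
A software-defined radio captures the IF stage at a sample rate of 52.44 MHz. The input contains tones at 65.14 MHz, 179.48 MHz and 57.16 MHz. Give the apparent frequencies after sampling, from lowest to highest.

4.72 MHz, 12.7 MHz, 22.16 MHz

fs/2 = 26.22 MHz.
65.14 MHz mod fs = 12.7 MHz.
12.7 MHz ≤ fs/2 = 26.22 MHz, appears at 12.7 MHz.
179.48 MHz mod fs = 22.16 MHz.
22.16 MHz ≤ fs/2 = 26.22 MHz, appears at 22.16 MHz.
57.16 MHz mod fs = 4.72 MHz.
4.72 MHz ≤ fs/2 = 26.22 MHz, appears at 4.72 MHz.
Distinct values: {4.72 MHz, 12.7 MHz, 22.16 MHz}.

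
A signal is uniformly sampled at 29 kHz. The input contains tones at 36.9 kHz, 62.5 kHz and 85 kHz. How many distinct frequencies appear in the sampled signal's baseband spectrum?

fs/2 = 14.5 kHz.
36.9 kHz mod fs = 7.9 kHz.
7.9 kHz ≤ fs/2 = 14.5 kHz, appears at 7.9 kHz.
62.5 kHz mod fs = 4.5 kHz.
4.5 kHz ≤ fs/2 = 14.5 kHz, appears at 4.5 kHz.
85 kHz mod fs = 27 kHz.
27 kHz > fs/2 = 14.5 kHz, folds to fs − 27 kHz = 2 kHz.
Distinct values: {2 kHz, 4.5 kHz, 7.9 kHz} → 3.

3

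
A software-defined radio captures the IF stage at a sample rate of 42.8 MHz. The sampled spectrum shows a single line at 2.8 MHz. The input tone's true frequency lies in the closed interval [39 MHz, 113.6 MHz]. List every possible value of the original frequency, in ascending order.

Frequencies that alias to 2.8 MHz are k·fs ± 2.8 MHz for integer k ≥ 0.
k=0: 2.8 MHz.
k=1: 40 MHz, 45.6 MHz.
k=2: 82.8 MHz, 88.4 MHz.
k=3: 125.6 MHz, 131.2 MHz.
Within [39 MHz, 113.6 MHz]: 40 MHz, 45.6 MHz, 82.8 MHz, 88.4 MHz.

40 MHz, 45.6 MHz, 82.8 MHz, 88.4 MHz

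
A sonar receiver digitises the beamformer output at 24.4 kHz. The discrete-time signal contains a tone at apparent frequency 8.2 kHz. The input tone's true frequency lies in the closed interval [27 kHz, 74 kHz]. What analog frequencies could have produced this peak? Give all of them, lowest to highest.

32.6 kHz, 40.6 kHz, 57 kHz, 65 kHz

Frequencies that alias to 8.2 kHz are k·fs ± 8.2 kHz for integer k ≥ 0.
k=0: 8.2 kHz.
k=1: 16.2 kHz, 32.6 kHz.
k=2: 40.6 kHz, 57 kHz.
k=3: 65 kHz, 81.4 kHz.
k=4: 89.4 kHz, 105.8 kHz.
Within [27 kHz, 74 kHz]: 32.6 kHz, 40.6 kHz, 57 kHz, 65 kHz.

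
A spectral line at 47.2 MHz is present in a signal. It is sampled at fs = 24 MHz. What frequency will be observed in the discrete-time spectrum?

0.8 MHz

47.2 MHz mod fs = 23.2 MHz.
23.2 MHz > fs/2 = 12 MHz, folds to fs − 23.2 MHz = 0.8 MHz.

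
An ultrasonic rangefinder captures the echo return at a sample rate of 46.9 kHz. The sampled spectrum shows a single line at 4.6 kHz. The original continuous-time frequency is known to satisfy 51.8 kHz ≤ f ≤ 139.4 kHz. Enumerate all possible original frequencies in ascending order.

89.2 kHz, 98.4 kHz, 136.1 kHz

Frequencies that alias to 4.6 kHz are k·fs ± 4.6 kHz for integer k ≥ 0.
k=0: 4.6 kHz.
k=1: 42.3 kHz, 51.5 kHz.
k=2: 89.2 kHz, 98.4 kHz.
k=3: 136.1 kHz, 145.3 kHz.
k=4: 183 kHz, 192.2 kHz.
Within [51.8 kHz, 139.4 kHz]: 89.2 kHz, 98.4 kHz, 136.1 kHz.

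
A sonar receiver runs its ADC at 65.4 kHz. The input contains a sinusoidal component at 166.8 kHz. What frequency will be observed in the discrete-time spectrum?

29.4 kHz

166.8 kHz mod fs = 36 kHz.
36 kHz > fs/2 = 32.7 kHz, folds to fs − 36 kHz = 29.4 kHz.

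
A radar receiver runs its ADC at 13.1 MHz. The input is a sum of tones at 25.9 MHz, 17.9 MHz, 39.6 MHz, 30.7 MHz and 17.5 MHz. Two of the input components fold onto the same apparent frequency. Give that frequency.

fs/2 = 6.55 MHz.
25.9 MHz mod fs = 12.8 MHz.
12.8 MHz > fs/2 = 6.55 MHz, folds to fs − 12.8 MHz = 0.3 MHz.
17.9 MHz mod fs = 4.8 MHz.
4.8 MHz ≤ fs/2 = 6.55 MHz, appears at 4.8 MHz.
39.6 MHz mod fs = 0.3 MHz.
0.3 MHz ≤ fs/2 = 6.55 MHz, appears at 0.3 MHz.
30.7 MHz mod fs = 4.5 MHz.
4.5 MHz ≤ fs/2 = 6.55 MHz, appears at 4.5 MHz.
17.5 MHz mod fs = 4.4 MHz.
4.4 MHz ≤ fs/2 = 6.55 MHz, appears at 4.4 MHz.
25.9 MHz and 39.6 MHz both map to 0.3 MHz.

0.3 MHz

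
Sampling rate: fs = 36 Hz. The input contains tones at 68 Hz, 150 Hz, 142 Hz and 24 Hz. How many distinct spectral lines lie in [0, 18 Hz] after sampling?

fs/2 = 18 Hz.
68 Hz mod fs = 32 Hz.
32 Hz > fs/2 = 18 Hz, folds to fs − 32 Hz = 4 Hz.
150 Hz mod fs = 6 Hz.
6 Hz ≤ fs/2 = 18 Hz, appears at 6 Hz.
142 Hz mod fs = 34 Hz.
34 Hz > fs/2 = 18 Hz, folds to fs − 34 Hz = 2 Hz.
24 Hz > fs/2 = 18 Hz, folds to fs − 24 Hz = 12 Hz.
Distinct values: {2 Hz, 4 Hz, 6 Hz, 12 Hz} → 4.

4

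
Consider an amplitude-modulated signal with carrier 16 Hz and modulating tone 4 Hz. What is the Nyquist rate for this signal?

AM sidebands sit at fc ± fm = 12 Hz and 20 Hz.
Highest-frequency component: 20 Hz.
Nyquist rate = 2 × 20 Hz = 40 Hz.

40 Hz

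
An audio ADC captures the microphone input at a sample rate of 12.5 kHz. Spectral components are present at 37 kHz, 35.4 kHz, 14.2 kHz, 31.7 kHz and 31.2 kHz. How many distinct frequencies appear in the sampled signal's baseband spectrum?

5

fs/2 = 6.25 kHz.
37 kHz mod fs = 12 kHz.
12 kHz > fs/2 = 6.25 kHz, folds to fs − 12 kHz = 0.5 kHz.
35.4 kHz mod fs = 10.4 kHz.
10.4 kHz > fs/2 = 6.25 kHz, folds to fs − 10.4 kHz = 2.1 kHz.
14.2 kHz mod fs = 1.7 kHz.
1.7 kHz ≤ fs/2 = 6.25 kHz, appears at 1.7 kHz.
31.7 kHz mod fs = 6.7 kHz.
6.7 kHz > fs/2 = 6.25 kHz, folds to fs − 6.7 kHz = 5.8 kHz.
31.2 kHz mod fs = 6.2 kHz.
6.2 kHz ≤ fs/2 = 6.25 kHz, appears at 6.2 kHz.
Distinct values: {0.5 kHz, 1.7 kHz, 2.1 kHz, 5.8 kHz, 6.2 kHz} → 5.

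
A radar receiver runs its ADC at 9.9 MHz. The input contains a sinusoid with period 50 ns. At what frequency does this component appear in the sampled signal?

0.2 MHz

T = 50 ns → f = 1/T = 20 MHz.
20 MHz mod fs = 0.2 MHz.
0.2 MHz ≤ fs/2 = 4.95 MHz, appears at 0.2 MHz.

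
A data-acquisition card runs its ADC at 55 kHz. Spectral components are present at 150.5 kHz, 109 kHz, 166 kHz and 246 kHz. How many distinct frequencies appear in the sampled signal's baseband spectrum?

3

fs/2 = 27.5 kHz.
150.5 kHz mod fs = 40.5 kHz.
40.5 kHz > fs/2 = 27.5 kHz, folds to fs − 40.5 kHz = 14.5 kHz.
109 kHz mod fs = 54 kHz.
54 kHz > fs/2 = 27.5 kHz, folds to fs − 54 kHz = 1 kHz.
166 kHz mod fs = 1 kHz.
1 kHz ≤ fs/2 = 27.5 kHz, appears at 1 kHz.
246 kHz mod fs = 26 kHz.
26 kHz ≤ fs/2 = 27.5 kHz, appears at 26 kHz.
Distinct values: {1 kHz, 14.5 kHz, 26 kHz} → 3.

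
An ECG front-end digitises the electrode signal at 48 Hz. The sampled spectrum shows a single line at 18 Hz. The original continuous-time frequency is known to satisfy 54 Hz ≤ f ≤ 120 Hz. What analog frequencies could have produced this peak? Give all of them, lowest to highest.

66 Hz, 78 Hz, 114 Hz

Frequencies that alias to 18 Hz are k·fs ± 18 Hz for integer k ≥ 0.
k=0: 18 Hz.
k=1: 30 Hz, 66 Hz.
k=2: 78 Hz, 114 Hz.
k=3: 126 Hz, 162 Hz.
Within [54 Hz, 120 Hz]: 66 Hz, 78 Hz, 114 Hz.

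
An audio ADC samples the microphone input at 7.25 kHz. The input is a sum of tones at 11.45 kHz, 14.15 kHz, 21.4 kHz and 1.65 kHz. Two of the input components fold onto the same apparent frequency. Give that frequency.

0.35 kHz

fs/2 = 3.625 kHz.
11.45 kHz mod fs = 4.2 kHz.
4.2 kHz > fs/2 = 3.625 kHz, folds to fs − 4.2 kHz = 3.05 kHz.
14.15 kHz mod fs = 6.9 kHz.
6.9 kHz > fs/2 = 3.625 kHz, folds to fs − 6.9 kHz = 0.35 kHz.
21.4 kHz mod fs = 6.9 kHz.
6.9 kHz > fs/2 = 3.625 kHz, folds to fs − 6.9 kHz = 0.35 kHz.
1.65 kHz ≤ fs/2 = 3.625 kHz, passes unchanged.
14.15 kHz and 21.4 kHz both map to 0.35 kHz.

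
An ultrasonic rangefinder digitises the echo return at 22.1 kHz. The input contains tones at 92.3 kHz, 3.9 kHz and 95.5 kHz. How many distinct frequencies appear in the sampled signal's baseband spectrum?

fs/2 = 11.05 kHz.
92.3 kHz mod fs = 3.9 kHz.
3.9 kHz ≤ fs/2 = 11.05 kHz, appears at 3.9 kHz.
3.9 kHz ≤ fs/2 = 11.05 kHz, passes unchanged.
95.5 kHz mod fs = 7.1 kHz.
7.1 kHz ≤ fs/2 = 11.05 kHz, appears at 7.1 kHz.
Distinct values: {3.9 kHz, 7.1 kHz} → 2.

2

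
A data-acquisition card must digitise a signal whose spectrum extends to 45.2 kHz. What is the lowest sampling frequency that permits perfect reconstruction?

90.4 kHz

Nyquist rate = 2 × 45.2 kHz = 90.4 kHz.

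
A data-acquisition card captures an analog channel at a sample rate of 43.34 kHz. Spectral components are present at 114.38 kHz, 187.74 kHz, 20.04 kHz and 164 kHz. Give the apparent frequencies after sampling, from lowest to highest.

9.36 kHz, 14.38 kHz, 15.64 kHz, 20.04 kHz

fs/2 = 21.67 kHz.
114.38 kHz mod fs = 27.7 kHz.
27.7 kHz > fs/2 = 21.67 kHz, folds to fs − 27.7 kHz = 15.64 kHz.
187.74 kHz mod fs = 14.38 kHz.
14.38 kHz ≤ fs/2 = 21.67 kHz, appears at 14.38 kHz.
20.04 kHz ≤ fs/2 = 21.67 kHz, passes unchanged.
164 kHz mod fs = 33.98 kHz.
33.98 kHz > fs/2 = 21.67 kHz, folds to fs − 33.98 kHz = 9.36 kHz.
Distinct values: {9.36 kHz, 14.38 kHz, 15.64 kHz, 20.04 kHz}.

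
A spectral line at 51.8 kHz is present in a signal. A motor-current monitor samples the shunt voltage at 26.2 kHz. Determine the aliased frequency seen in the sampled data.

0.6 kHz

51.8 kHz mod fs = 25.6 kHz.
25.6 kHz > fs/2 = 13.1 kHz, folds to fs − 25.6 kHz = 0.6 kHz.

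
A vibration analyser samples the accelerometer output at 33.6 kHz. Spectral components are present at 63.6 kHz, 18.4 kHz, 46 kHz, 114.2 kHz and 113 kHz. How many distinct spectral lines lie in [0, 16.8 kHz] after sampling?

5

fs/2 = 16.8 kHz.
63.6 kHz mod fs = 30 kHz.
30 kHz > fs/2 = 16.8 kHz, folds to fs − 30 kHz = 3.6 kHz.
18.4 kHz > fs/2 = 16.8 kHz, folds to fs − 18.4 kHz = 15.2 kHz.
46 kHz mod fs = 12.4 kHz.
12.4 kHz ≤ fs/2 = 16.8 kHz, appears at 12.4 kHz.
114.2 kHz mod fs = 13.4 kHz.
13.4 kHz ≤ fs/2 = 16.8 kHz, appears at 13.4 kHz.
113 kHz mod fs = 12.2 kHz.
12.2 kHz ≤ fs/2 = 16.8 kHz, appears at 12.2 kHz.
Distinct values: {3.6 kHz, 12.2 kHz, 12.4 kHz, 13.4 kHz, 15.2 kHz} → 5.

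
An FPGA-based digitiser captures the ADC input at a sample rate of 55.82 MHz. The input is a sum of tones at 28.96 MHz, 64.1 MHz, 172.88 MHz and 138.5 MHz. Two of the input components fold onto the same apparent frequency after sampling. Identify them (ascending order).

fs/2 = 27.91 MHz.
28.96 MHz > fs/2 = 27.91 MHz, folds to fs − 28.96 MHz = 26.86 MHz.
64.1 MHz mod fs = 8.28 MHz.
8.28 MHz ≤ fs/2 = 27.91 MHz, appears at 8.28 MHz.
172.88 MHz mod fs = 5.42 MHz.
5.42 MHz ≤ fs/2 = 27.91 MHz, appears at 5.42 MHz.
138.5 MHz mod fs = 26.86 MHz.
26.86 MHz ≤ fs/2 = 27.91 MHz, appears at 26.86 MHz.
28.96 MHz and 138.5 MHz both map to 26.86 MHz.

28.96 MHz, 138.5 MHz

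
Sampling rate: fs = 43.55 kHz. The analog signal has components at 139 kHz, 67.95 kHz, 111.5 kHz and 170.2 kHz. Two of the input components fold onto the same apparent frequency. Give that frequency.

19.15 kHz

fs/2 = 21.775 kHz.
139 kHz mod fs = 8.35 kHz.
8.35 kHz ≤ fs/2 = 21.775 kHz, appears at 8.35 kHz.
67.95 kHz mod fs = 24.4 kHz.
24.4 kHz > fs/2 = 21.775 kHz, folds to fs − 24.4 kHz = 19.15 kHz.
111.5 kHz mod fs = 24.4 kHz.
24.4 kHz > fs/2 = 21.775 kHz, folds to fs − 24.4 kHz = 19.15 kHz.
170.2 kHz mod fs = 39.55 kHz.
39.55 kHz > fs/2 = 21.775 kHz, folds to fs − 39.55 kHz = 4 kHz.
67.95 kHz and 111.5 kHz both map to 19.15 kHz.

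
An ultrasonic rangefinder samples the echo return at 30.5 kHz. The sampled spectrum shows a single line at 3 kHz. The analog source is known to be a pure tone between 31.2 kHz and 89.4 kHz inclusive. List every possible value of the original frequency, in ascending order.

33.5 kHz, 58 kHz, 64 kHz, 88.5 kHz

Frequencies that alias to 3 kHz are k·fs ± 3 kHz for integer k ≥ 0.
k=0: 3 kHz.
k=1: 27.5 kHz, 33.5 kHz.
k=2: 58 kHz, 64 kHz.
k=3: 88.5 kHz, 94.5 kHz.
k=4: 119 kHz, 125 kHz.
Within [31.2 kHz, 89.4 kHz]: 33.5 kHz, 58 kHz, 64 kHz, 88.5 kHz.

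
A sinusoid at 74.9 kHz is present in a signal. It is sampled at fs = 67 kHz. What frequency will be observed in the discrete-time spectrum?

74.9 kHz mod fs = 7.9 kHz.
7.9 kHz ≤ fs/2 = 33.5 kHz, appears at 7.9 kHz.

7.9 kHz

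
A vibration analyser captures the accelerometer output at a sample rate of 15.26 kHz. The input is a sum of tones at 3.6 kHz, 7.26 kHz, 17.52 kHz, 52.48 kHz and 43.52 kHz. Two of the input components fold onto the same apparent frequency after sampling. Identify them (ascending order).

fs/2 = 7.63 kHz.
3.6 kHz ≤ fs/2 = 7.63 kHz, passes unchanged.
7.26 kHz ≤ fs/2 = 7.63 kHz, passes unchanged.
17.52 kHz mod fs = 2.26 kHz.
2.26 kHz ≤ fs/2 = 7.63 kHz, appears at 2.26 kHz.
52.48 kHz mod fs = 6.7 kHz.
6.7 kHz ≤ fs/2 = 7.63 kHz, appears at 6.7 kHz.
43.52 kHz mod fs = 13 kHz.
13 kHz > fs/2 = 7.63 kHz, folds to fs − 13 kHz = 2.26 kHz.
17.52 kHz and 43.52 kHz both map to 2.26 kHz.

17.52 kHz, 43.52 kHz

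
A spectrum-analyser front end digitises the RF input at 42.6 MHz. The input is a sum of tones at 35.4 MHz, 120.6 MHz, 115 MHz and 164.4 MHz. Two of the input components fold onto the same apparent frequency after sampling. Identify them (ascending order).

35.4 MHz, 120.6 MHz

fs/2 = 21.3 MHz.
35.4 MHz > fs/2 = 21.3 MHz, folds to fs − 35.4 MHz = 7.2 MHz.
120.6 MHz mod fs = 35.4 MHz.
35.4 MHz > fs/2 = 21.3 MHz, folds to fs − 35.4 MHz = 7.2 MHz.
115 MHz mod fs = 29.8 MHz.
29.8 MHz > fs/2 = 21.3 MHz, folds to fs − 29.8 MHz = 12.8 MHz.
164.4 MHz mod fs = 36.6 MHz.
36.6 MHz > fs/2 = 21.3 MHz, folds to fs − 36.6 MHz = 6 MHz.
35.4 MHz and 120.6 MHz both map to 7.2 MHz.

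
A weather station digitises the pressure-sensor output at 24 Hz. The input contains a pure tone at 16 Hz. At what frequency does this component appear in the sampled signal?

16 Hz > fs/2 = 12 Hz, folds to fs − 16 Hz = 8 Hz.

8 Hz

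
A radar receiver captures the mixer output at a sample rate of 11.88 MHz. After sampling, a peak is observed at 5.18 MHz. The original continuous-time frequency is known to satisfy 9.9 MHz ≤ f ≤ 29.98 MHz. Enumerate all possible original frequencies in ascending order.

Frequencies that alias to 5.18 MHz are k·fs ± 5.18 MHz for integer k ≥ 0.
k=0: 5.18 MHz.
k=1: 6.7 MHz, 17.06 MHz.
k=2: 18.58 MHz, 28.94 MHz.
k=3: 30.46 MHz, 40.82 MHz.
Within [9.9 MHz, 29.98 MHz]: 17.06 MHz, 18.58 MHz, 28.94 MHz.

17.06 MHz, 18.58 MHz, 28.94 MHz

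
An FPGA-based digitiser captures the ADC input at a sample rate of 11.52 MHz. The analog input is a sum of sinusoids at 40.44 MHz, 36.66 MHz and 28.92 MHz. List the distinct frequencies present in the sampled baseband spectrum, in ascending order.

fs/2 = 5.76 MHz.
40.44 MHz mod fs = 5.88 MHz.
5.88 MHz > fs/2 = 5.76 MHz, folds to fs − 5.88 MHz = 5.64 MHz.
36.66 MHz mod fs = 2.1 MHz.
2.1 MHz ≤ fs/2 = 5.76 MHz, appears at 2.1 MHz.
28.92 MHz mod fs = 5.88 MHz.
5.88 MHz > fs/2 = 5.76 MHz, folds to fs − 5.88 MHz = 5.64 MHz.
Distinct values: {2.1 MHz, 5.64 MHz}.

2.1 MHz, 5.64 MHz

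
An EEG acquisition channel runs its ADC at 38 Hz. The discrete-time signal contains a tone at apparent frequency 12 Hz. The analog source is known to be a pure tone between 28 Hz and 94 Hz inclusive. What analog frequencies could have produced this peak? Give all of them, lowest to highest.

Frequencies that alias to 12 Hz are k·fs ± 12 Hz for integer k ≥ 0.
k=0: 12 Hz.
k=1: 26 Hz, 50 Hz.
k=2: 64 Hz, 88 Hz.
k=3: 102 Hz, 126 Hz.
Within [28 Hz, 94 Hz]: 50 Hz, 64 Hz, 88 Hz.

50 Hz, 64 Hz, 88 Hz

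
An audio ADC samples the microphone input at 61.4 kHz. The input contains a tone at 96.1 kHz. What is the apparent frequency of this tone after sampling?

26.7 kHz

96.1 kHz mod fs = 34.7 kHz.
34.7 kHz > fs/2 = 30.7 kHz, folds to fs − 34.7 kHz = 26.7 kHz.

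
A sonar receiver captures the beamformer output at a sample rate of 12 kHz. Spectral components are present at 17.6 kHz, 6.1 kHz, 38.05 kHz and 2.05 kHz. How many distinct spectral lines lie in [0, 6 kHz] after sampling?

fs/2 = 6 kHz.
17.6 kHz mod fs = 5.6 kHz.
5.6 kHz ≤ fs/2 = 6 kHz, appears at 5.6 kHz.
6.1 kHz > fs/2 = 6 kHz, folds to fs − 6.1 kHz = 5.9 kHz.
38.05 kHz mod fs = 2.05 kHz.
2.05 kHz ≤ fs/2 = 6 kHz, appears at 2.05 kHz.
2.05 kHz ≤ fs/2 = 6 kHz, passes unchanged.
Distinct values: {2.05 kHz, 5.6 kHz, 5.9 kHz} → 3.

3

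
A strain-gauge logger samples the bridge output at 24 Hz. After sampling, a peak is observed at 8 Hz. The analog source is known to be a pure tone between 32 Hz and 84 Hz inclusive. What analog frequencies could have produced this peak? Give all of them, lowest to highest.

Frequencies that alias to 8 Hz are k·fs ± 8 Hz for integer k ≥ 0.
k=0: 8 Hz.
k=1: 16 Hz, 32 Hz.
k=2: 40 Hz, 56 Hz.
k=3: 64 Hz, 80 Hz.
k=4: 88 Hz, 104 Hz.
Within [32 Hz, 84 Hz]: 32 Hz, 40 Hz, 56 Hz, 64 Hz, 80 Hz.

32 Hz, 40 Hz, 56 Hz, 64 Hz, 80 Hz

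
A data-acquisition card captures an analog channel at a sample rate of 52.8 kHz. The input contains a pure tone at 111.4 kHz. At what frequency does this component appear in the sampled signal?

5.8 kHz

111.4 kHz mod fs = 5.8 kHz.
5.8 kHz ≤ fs/2 = 26.4 kHz, appears at 5.8 kHz.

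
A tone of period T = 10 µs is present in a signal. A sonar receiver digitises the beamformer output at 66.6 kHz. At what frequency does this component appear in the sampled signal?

T = 10 µs → f = 1/T = 100 kHz.
100 kHz mod fs = 33.4 kHz.
33.4 kHz > fs/2 = 33.3 kHz, folds to fs − 33.4 kHz = 33.2 kHz.

33.2 kHz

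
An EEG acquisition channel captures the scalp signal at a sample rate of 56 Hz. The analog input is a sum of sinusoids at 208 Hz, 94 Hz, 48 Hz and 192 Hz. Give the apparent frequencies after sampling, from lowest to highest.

fs/2 = 28 Hz.
208 Hz mod fs = 40 Hz.
40 Hz > fs/2 = 28 Hz, folds to fs − 40 Hz = 16 Hz.
94 Hz mod fs = 38 Hz.
38 Hz > fs/2 = 28 Hz, folds to fs − 38 Hz = 18 Hz.
48 Hz > fs/2 = 28 Hz, folds to fs − 48 Hz = 8 Hz.
192 Hz mod fs = 24 Hz.
24 Hz ≤ fs/2 = 28 Hz, appears at 24 Hz.
Distinct values: {8 Hz, 16 Hz, 18 Hz, 24 Hz}.

8 Hz, 16 Hz, 18 Hz, 24 Hz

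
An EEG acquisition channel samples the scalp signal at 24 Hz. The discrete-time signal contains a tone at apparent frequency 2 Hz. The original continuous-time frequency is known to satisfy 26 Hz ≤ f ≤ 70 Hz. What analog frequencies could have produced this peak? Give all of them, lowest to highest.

26 Hz, 46 Hz, 50 Hz, 70 Hz

Frequencies that alias to 2 Hz are k·fs ± 2 Hz for integer k ≥ 0.
k=0: 2 Hz.
k=1: 22 Hz, 26 Hz.
k=2: 46 Hz, 50 Hz.
k=3: 70 Hz, 74 Hz.
k=4: 94 Hz, 98 Hz.
Within [26 Hz, 70 Hz]: 26 Hz, 46 Hz, 50 Hz, 70 Hz.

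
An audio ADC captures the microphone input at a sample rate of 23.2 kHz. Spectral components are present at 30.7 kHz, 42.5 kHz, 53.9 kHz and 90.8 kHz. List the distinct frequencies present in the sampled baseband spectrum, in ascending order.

fs/2 = 11.6 kHz.
30.7 kHz mod fs = 7.5 kHz.
7.5 kHz ≤ fs/2 = 11.6 kHz, appears at 7.5 kHz.
42.5 kHz mod fs = 19.3 kHz.
19.3 kHz > fs/2 = 11.6 kHz, folds to fs − 19.3 kHz = 3.9 kHz.
53.9 kHz mod fs = 7.5 kHz.
7.5 kHz ≤ fs/2 = 11.6 kHz, appears at 7.5 kHz.
90.8 kHz mod fs = 21.2 kHz.
21.2 kHz > fs/2 = 11.6 kHz, folds to fs − 21.2 kHz = 2 kHz.
Distinct values: {2 kHz, 3.9 kHz, 7.5 kHz}.

2 kHz, 3.9 kHz, 7.5 kHz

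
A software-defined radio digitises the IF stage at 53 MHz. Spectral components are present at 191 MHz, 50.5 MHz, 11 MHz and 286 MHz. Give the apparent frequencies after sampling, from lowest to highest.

fs/2 = 26.5 MHz.
191 MHz mod fs = 32 MHz.
32 MHz > fs/2 = 26.5 MHz, folds to fs − 32 MHz = 21 MHz.
50.5 MHz > fs/2 = 26.5 MHz, folds to fs − 50.5 MHz = 2.5 MHz.
11 MHz ≤ fs/2 = 26.5 MHz, passes unchanged.
286 MHz mod fs = 21 MHz.
21 MHz ≤ fs/2 = 26.5 MHz, appears at 21 MHz.
Distinct values: {2.5 MHz, 11 MHz, 21 MHz}.

2.5 MHz, 11 MHz, 21 MHz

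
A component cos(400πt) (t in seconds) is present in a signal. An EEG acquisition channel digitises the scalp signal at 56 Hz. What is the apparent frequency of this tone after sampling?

ω = 400π rad/s → f = ω/(2π) = 200 Hz.
200 Hz mod fs = 32 Hz.
32 Hz > fs/2 = 28 Hz, folds to fs − 32 Hz = 24 Hz.

24 Hz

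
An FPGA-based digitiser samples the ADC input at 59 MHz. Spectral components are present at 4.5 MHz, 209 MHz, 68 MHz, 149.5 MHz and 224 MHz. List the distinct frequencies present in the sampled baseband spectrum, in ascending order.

4.5 MHz, 9 MHz, 12 MHz, 27 MHz, 27.5 MHz

fs/2 = 29.5 MHz.
4.5 MHz ≤ fs/2 = 29.5 MHz, passes unchanged.
209 MHz mod fs = 32 MHz.
32 MHz > fs/2 = 29.5 MHz, folds to fs − 32 MHz = 27 MHz.
68 MHz mod fs = 9 MHz.
9 MHz ≤ fs/2 = 29.5 MHz, appears at 9 MHz.
149.5 MHz mod fs = 31.5 MHz.
31.5 MHz > fs/2 = 29.5 MHz, folds to fs − 31.5 MHz = 27.5 MHz.
224 MHz mod fs = 47 MHz.
47 MHz > fs/2 = 29.5 MHz, folds to fs − 47 MHz = 12 MHz.
Distinct values: {4.5 MHz, 9 MHz, 12 MHz, 27 MHz, 27.5 MHz}.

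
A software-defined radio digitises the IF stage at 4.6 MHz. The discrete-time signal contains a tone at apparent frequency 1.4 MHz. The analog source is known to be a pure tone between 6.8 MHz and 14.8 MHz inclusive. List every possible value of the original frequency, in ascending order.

Frequencies that alias to 1.4 MHz are k·fs ± 1.4 MHz for integer k ≥ 0.
k=0: 1.4 MHz.
k=1: 3.2 MHz, 6 MHz.
k=2: 7.8 MHz, 10.6 MHz.
k=3: 12.4 MHz, 15.2 MHz.
k=4: 17 MHz, 19.8 MHz.
Within [6.8 MHz, 14.8 MHz]: 7.8 MHz, 10.6 MHz, 12.4 MHz.

7.8 MHz, 10.6 MHz, 12.4 MHz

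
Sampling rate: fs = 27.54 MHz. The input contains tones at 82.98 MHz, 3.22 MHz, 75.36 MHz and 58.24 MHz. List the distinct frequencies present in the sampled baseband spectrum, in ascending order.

0.36 MHz, 3.16 MHz, 3.22 MHz, 7.26 MHz

fs/2 = 13.77 MHz.
82.98 MHz mod fs = 0.36 MHz.
0.36 MHz ≤ fs/2 = 13.77 MHz, appears at 0.36 MHz.
3.22 MHz ≤ fs/2 = 13.77 MHz, passes unchanged.
75.36 MHz mod fs = 20.28 MHz.
20.28 MHz > fs/2 = 13.77 MHz, folds to fs − 20.28 MHz = 7.26 MHz.
58.24 MHz mod fs = 3.16 MHz.
3.16 MHz ≤ fs/2 = 13.77 MHz, appears at 3.16 MHz.
Distinct values: {0.36 MHz, 3.16 MHz, 3.22 MHz, 7.26 MHz}.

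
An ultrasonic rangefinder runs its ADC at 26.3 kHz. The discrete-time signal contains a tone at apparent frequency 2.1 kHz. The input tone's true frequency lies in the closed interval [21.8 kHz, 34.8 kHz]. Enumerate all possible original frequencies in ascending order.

Frequencies that alias to 2.1 kHz are k·fs ± 2.1 kHz for integer k ≥ 0.
k=0: 2.1 kHz.
k=1: 24.2 kHz, 28.4 kHz.
k=2: 50.5 kHz, 54.7 kHz.
Within [21.8 kHz, 34.8 kHz]: 24.2 kHz, 28.4 kHz.

24.2 kHz, 28.4 kHz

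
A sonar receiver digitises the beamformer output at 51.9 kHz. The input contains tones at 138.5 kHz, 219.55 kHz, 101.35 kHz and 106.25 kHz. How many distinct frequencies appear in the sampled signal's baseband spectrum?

3

fs/2 = 25.95 kHz.
138.5 kHz mod fs = 34.7 kHz.
34.7 kHz > fs/2 = 25.95 kHz, folds to fs − 34.7 kHz = 17.2 kHz.
219.55 kHz mod fs = 11.95 kHz.
11.95 kHz ≤ fs/2 = 25.95 kHz, appears at 11.95 kHz.
101.35 kHz mod fs = 49.45 kHz.
49.45 kHz > fs/2 = 25.95 kHz, folds to fs − 49.45 kHz = 2.45 kHz.
106.25 kHz mod fs = 2.45 kHz.
2.45 kHz ≤ fs/2 = 25.95 kHz, appears at 2.45 kHz.
Distinct values: {2.45 kHz, 11.95 kHz, 17.2 kHz} → 3.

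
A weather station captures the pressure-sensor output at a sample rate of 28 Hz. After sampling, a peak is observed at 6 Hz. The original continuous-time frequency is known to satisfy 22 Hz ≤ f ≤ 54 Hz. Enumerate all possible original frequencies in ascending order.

22 Hz, 34 Hz, 50 Hz

Frequencies that alias to 6 Hz are k·fs ± 6 Hz for integer k ≥ 0.
k=0: 6 Hz.
k=1: 22 Hz, 34 Hz.
k=2: 50 Hz, 62 Hz.
k=3: 78 Hz, 90 Hz.
Within [22 Hz, 54 Hz]: 22 Hz, 34 Hz, 50 Hz.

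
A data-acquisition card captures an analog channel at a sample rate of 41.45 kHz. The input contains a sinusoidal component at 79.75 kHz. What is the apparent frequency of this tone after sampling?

79.75 kHz mod fs = 38.3 kHz.
38.3 kHz > fs/2 = 20.725 kHz, folds to fs − 38.3 kHz = 3.15 kHz.

3.15 kHz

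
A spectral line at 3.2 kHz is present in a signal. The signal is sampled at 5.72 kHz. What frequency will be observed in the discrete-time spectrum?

3.2 kHz > fs/2 = 2.86 kHz, folds to fs − 3.2 kHz = 2.52 kHz.

2.52 kHz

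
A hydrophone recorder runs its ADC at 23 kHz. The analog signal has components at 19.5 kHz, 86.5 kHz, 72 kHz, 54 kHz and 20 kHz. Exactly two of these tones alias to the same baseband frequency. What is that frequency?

3 kHz

fs/2 = 11.5 kHz.
19.5 kHz > fs/2 = 11.5 kHz, folds to fs − 19.5 kHz = 3.5 kHz.
86.5 kHz mod fs = 17.5 kHz.
17.5 kHz > fs/2 = 11.5 kHz, folds to fs − 17.5 kHz = 5.5 kHz.
72 kHz mod fs = 3 kHz.
3 kHz ≤ fs/2 = 11.5 kHz, appears at 3 kHz.
54 kHz mod fs = 8 kHz.
8 kHz ≤ fs/2 = 11.5 kHz, appears at 8 kHz.
20 kHz > fs/2 = 11.5 kHz, folds to fs − 20 kHz = 3 kHz.
20 kHz and 72 kHz both map to 3 kHz.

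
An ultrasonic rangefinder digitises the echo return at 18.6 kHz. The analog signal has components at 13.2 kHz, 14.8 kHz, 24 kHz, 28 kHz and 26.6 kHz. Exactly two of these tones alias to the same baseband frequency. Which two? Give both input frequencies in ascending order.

13.2 kHz, 24 kHz

fs/2 = 9.3 kHz.
13.2 kHz > fs/2 = 9.3 kHz, folds to fs − 13.2 kHz = 5.4 kHz.
14.8 kHz > fs/2 = 9.3 kHz, folds to fs − 14.8 kHz = 3.8 kHz.
24 kHz mod fs = 5.4 kHz.
5.4 kHz ≤ fs/2 = 9.3 kHz, appears at 5.4 kHz.
28 kHz mod fs = 9.4 kHz.
9.4 kHz > fs/2 = 9.3 kHz, folds to fs − 9.4 kHz = 9.2 kHz.
26.6 kHz mod fs = 8 kHz.
8 kHz ≤ fs/2 = 9.3 kHz, appears at 8 kHz.
13.2 kHz and 24 kHz both map to 5.4 kHz.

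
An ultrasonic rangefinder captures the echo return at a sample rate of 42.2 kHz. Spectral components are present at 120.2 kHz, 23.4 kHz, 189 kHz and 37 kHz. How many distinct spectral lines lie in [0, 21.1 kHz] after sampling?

4

fs/2 = 21.1 kHz.
120.2 kHz mod fs = 35.8 kHz.
35.8 kHz > fs/2 = 21.1 kHz, folds to fs − 35.8 kHz = 6.4 kHz.
23.4 kHz > fs/2 = 21.1 kHz, folds to fs − 23.4 kHz = 18.8 kHz.
189 kHz mod fs = 20.2 kHz.
20.2 kHz ≤ fs/2 = 21.1 kHz, appears at 20.2 kHz.
37 kHz > fs/2 = 21.1 kHz, folds to fs − 37 kHz = 5.2 kHz.
Distinct values: {5.2 kHz, 6.4 kHz, 18.8 kHz, 20.2 kHz} → 4.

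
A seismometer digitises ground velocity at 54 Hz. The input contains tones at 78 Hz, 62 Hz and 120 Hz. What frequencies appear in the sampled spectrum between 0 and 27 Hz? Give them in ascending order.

8 Hz, 12 Hz, 24 Hz

fs/2 = 27 Hz.
78 Hz mod fs = 24 Hz.
24 Hz ≤ fs/2 = 27 Hz, appears at 24 Hz.
62 Hz mod fs = 8 Hz.
8 Hz ≤ fs/2 = 27 Hz, appears at 8 Hz.
120 Hz mod fs = 12 Hz.
12 Hz ≤ fs/2 = 27 Hz, appears at 12 Hz.
Distinct values: {8 Hz, 12 Hz, 24 Hz}.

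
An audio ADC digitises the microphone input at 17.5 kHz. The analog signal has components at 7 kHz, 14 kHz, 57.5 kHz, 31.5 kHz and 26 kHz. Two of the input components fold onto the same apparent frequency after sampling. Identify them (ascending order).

fs/2 = 8.75 kHz.
7 kHz ≤ fs/2 = 8.75 kHz, passes unchanged.
14 kHz > fs/2 = 8.75 kHz, folds to fs − 14 kHz = 3.5 kHz.
57.5 kHz mod fs = 5 kHz.
5 kHz ≤ fs/2 = 8.75 kHz, appears at 5 kHz.
31.5 kHz mod fs = 14 kHz.
14 kHz > fs/2 = 8.75 kHz, folds to fs − 14 kHz = 3.5 kHz.
26 kHz mod fs = 8.5 kHz.
8.5 kHz ≤ fs/2 = 8.75 kHz, appears at 8.5 kHz.
14 kHz and 31.5 kHz both map to 3.5 kHz.

14 kHz, 31.5 kHz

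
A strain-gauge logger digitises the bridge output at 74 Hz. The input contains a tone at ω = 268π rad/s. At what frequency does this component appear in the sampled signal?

14 Hz

ω = 268π rad/s → f = ω/(2π) = 134 Hz.
134 Hz mod fs = 60 Hz.
60 Hz > fs/2 = 37 Hz, folds to fs − 60 Hz = 14 Hz.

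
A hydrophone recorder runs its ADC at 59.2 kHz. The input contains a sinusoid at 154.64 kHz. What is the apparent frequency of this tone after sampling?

22.96 kHz

154.64 kHz mod fs = 36.24 kHz.
36.24 kHz > fs/2 = 29.6 kHz, folds to fs − 36.24 kHz = 22.96 kHz.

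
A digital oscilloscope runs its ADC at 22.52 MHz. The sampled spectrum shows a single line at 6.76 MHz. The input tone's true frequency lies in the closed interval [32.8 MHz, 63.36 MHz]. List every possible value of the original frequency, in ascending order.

38.28 MHz, 51.8 MHz, 60.8 MHz

Frequencies that alias to 6.76 MHz are k·fs ± 6.76 MHz for integer k ≥ 0.
k=0: 6.76 MHz.
k=1: 15.76 MHz, 29.28 MHz.
k=2: 38.28 MHz, 51.8 MHz.
k=3: 60.8 MHz, 74.32 MHz.
k=4: 83.32 MHz, 96.84 MHz.
Within [32.8 MHz, 63.36 MHz]: 38.28 MHz, 51.8 MHz, 60.8 MHz.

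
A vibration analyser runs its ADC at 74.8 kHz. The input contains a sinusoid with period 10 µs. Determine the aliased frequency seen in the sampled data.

T = 10 µs → f = 1/T = 100 kHz.
100 kHz mod fs = 25.2 kHz.
25.2 kHz ≤ fs/2 = 37.4 kHz, appears at 25.2 kHz.

25.2 kHz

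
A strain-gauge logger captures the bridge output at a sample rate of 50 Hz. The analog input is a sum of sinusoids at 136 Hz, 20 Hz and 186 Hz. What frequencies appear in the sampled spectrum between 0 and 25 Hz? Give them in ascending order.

fs/2 = 25 Hz.
136 Hz mod fs = 36 Hz.
36 Hz > fs/2 = 25 Hz, folds to fs − 36 Hz = 14 Hz.
20 Hz ≤ fs/2 = 25 Hz, passes unchanged.
186 Hz mod fs = 36 Hz.
36 Hz > fs/2 = 25 Hz, folds to fs − 36 Hz = 14 Hz.
Distinct values: {14 Hz, 20 Hz}.

14 Hz, 20 Hz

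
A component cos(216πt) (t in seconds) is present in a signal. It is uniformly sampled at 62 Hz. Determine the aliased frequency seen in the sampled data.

ω = 216π rad/s → f = ω/(2π) = 108 Hz.
108 Hz mod fs = 46 Hz.
46 Hz > fs/2 = 31 Hz, folds to fs − 46 Hz = 16 Hz.

16 Hz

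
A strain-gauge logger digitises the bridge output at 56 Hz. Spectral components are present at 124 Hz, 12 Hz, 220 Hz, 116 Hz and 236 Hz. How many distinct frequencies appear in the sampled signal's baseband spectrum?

2

fs/2 = 28 Hz.
124 Hz mod fs = 12 Hz.
12 Hz ≤ fs/2 = 28 Hz, appears at 12 Hz.
12 Hz ≤ fs/2 = 28 Hz, passes unchanged.
220 Hz mod fs = 52 Hz.
52 Hz > fs/2 = 28 Hz, folds to fs − 52 Hz = 4 Hz.
116 Hz mod fs = 4 Hz.
4 Hz ≤ fs/2 = 28 Hz, appears at 4 Hz.
236 Hz mod fs = 12 Hz.
12 Hz ≤ fs/2 = 28 Hz, appears at 12 Hz.
Distinct values: {4 Hz, 12 Hz} → 2.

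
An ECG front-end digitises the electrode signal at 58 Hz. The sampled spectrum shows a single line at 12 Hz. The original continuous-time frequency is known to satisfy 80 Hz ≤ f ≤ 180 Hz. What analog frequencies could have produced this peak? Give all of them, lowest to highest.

Frequencies that alias to 12 Hz are k·fs ± 12 Hz for integer k ≥ 0.
k=0: 12 Hz.
k=1: 46 Hz, 70 Hz.
k=2: 104 Hz, 128 Hz.
k=3: 162 Hz, 186 Hz.
k=4: 220 Hz, 244 Hz.
Within [80 Hz, 180 Hz]: 104 Hz, 128 Hz, 162 Hz.

104 Hz, 128 Hz, 162 Hz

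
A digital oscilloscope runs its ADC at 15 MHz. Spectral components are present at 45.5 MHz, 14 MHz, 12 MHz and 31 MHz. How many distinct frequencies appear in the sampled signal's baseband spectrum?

fs/2 = 7.5 MHz.
45.5 MHz mod fs = 0.5 MHz.
0.5 MHz ≤ fs/2 = 7.5 MHz, appears at 0.5 MHz.
14 MHz > fs/2 = 7.5 MHz, folds to fs − 14 MHz = 1 MHz.
12 MHz > fs/2 = 7.5 MHz, folds to fs − 12 MHz = 3 MHz.
31 MHz mod fs = 1 MHz.
1 MHz ≤ fs/2 = 7.5 MHz, appears at 1 MHz.
Distinct values: {0.5 MHz, 1 MHz, 3 MHz} → 3.

3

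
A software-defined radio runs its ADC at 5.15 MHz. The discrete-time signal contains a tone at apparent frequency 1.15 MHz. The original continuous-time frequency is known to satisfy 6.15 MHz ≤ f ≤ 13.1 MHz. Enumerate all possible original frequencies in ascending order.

6.3 MHz, 9.15 MHz, 11.45 MHz

Frequencies that alias to 1.15 MHz are k·fs ± 1.15 MHz for integer k ≥ 0.
k=0: 1.15 MHz.
k=1: 4 MHz, 6.3 MHz.
k=2: 9.15 MHz, 11.45 MHz.
k=3: 14.3 MHz, 16.6 MHz.
Within [6.15 MHz, 13.1 MHz]: 6.3 MHz, 9.15 MHz, 11.45 MHz.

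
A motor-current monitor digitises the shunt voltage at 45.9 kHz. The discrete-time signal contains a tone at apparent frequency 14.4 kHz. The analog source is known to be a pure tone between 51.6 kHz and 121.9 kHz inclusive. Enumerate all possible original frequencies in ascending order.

60.3 kHz, 77.4 kHz, 106.2 kHz

Frequencies that alias to 14.4 kHz are k·fs ± 14.4 kHz for integer k ≥ 0.
k=0: 14.4 kHz.
k=1: 31.5 kHz, 60.3 kHz.
k=2: 77.4 kHz, 106.2 kHz.
k=3: 123.3 kHz, 152.1 kHz.
Within [51.6 kHz, 121.9 kHz]: 60.3 kHz, 77.4 kHz, 106.2 kHz.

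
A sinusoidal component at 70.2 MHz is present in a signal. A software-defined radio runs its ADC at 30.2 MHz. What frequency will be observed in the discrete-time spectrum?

70.2 MHz mod fs = 9.8 MHz.
9.8 MHz ≤ fs/2 = 15.1 MHz, appears at 9.8 MHz.

9.8 MHz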